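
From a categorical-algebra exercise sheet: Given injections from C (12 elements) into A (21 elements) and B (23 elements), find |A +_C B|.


The pushout A +_C B identifies the images of C in A and B.
|A +_C B| = |A| + |B| - |C| (for injections).
= 21 + 23 - 12 = 32

32


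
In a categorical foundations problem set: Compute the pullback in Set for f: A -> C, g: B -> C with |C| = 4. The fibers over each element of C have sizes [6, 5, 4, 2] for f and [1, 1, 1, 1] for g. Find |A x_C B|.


The pullback A x_C B consists of pairs (a, b) with f(a) = g(b).
For each element c in C, the fiber product has |f^-1(c)| * |g^-1(c)| elements.
Summing over C: 6 * 1 + 5 * 1 + 4 * 1 + 2 * 1
= 6 + 5 + 4 + 2 = 17

17


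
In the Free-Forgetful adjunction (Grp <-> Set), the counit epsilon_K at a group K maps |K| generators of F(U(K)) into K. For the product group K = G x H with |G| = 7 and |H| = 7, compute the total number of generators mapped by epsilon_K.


The counit epsilon_K: F(U(K)) -> K of the Free-Forgetful adjunction
maps |K| generators of F(U(K)) into K. For K = G x H (the product group),
|G x H| = |G| * |H|.
Total generators mapped = 7 * 7 = 49.

49


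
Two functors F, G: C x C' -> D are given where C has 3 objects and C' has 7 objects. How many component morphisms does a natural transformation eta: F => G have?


A natural transformation eta: F => G assigns one component morphism per
object of the domain category.
The domain is the product category C x C', so
|Ob(C x C')| = |Ob(C)| * |Ob(C')| = 3 * 7 = 21.
Therefore eta has 21 component morphisms.

21


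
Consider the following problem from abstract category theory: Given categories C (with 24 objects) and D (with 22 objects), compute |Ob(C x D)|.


The product category C x D has objects that are pairs (c, d).
Number of pairs = |Ob(C)| * |Ob(D)| = 24 * 22 = 528

528


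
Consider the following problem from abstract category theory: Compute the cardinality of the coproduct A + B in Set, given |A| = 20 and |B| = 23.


In Set, the coproduct A + B is the disjoint union.
|A + B| = |A| + |B| = 20 + 23 = 43

43


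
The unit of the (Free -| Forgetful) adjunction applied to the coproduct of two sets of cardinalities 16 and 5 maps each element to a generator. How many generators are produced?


The unit eta_X: X -> U(F(X)) of the Free-Forgetful adjunction
maps each element of X to a generator of F(X). For X = S + T (disjoint
union in Set), |S + T| = |S| + |T|.
Total mappings = 16 + 5 = 21.

21


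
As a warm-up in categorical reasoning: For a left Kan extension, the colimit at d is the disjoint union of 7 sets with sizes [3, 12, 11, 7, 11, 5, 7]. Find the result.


Pointwise, the left Kan extension (Lan_F H)(d) is the colimit, indexed
by the comma category (F downarrow d), of H composed with the
projection (F downarrow d) -> C. Here that colimit is given
as a coproduct (disjoint union) of sets, so its cardinality is the
sum of the sizes of the summands.
Coproduct of sets with sizes: 3 + 12 + 11 + 7 + 11 + 5 + 7
= 56

56


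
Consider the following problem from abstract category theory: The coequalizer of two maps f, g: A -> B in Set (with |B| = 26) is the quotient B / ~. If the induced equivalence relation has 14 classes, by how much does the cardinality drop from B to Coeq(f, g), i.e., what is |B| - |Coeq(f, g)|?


The coequalizer Coeq(f, g) = B / ~ has one element per equivalence class.
|B| = 26, |Coeq(f, g)| = 14.
|B| - |Coeq(f, g)| = 26 - 14 = 12.

12


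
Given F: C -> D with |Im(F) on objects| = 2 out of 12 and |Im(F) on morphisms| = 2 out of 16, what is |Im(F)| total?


The image of F consists of distinct objects and distinct morphisms.
|Im(F)| on objects = 2
|Im(F)| on morphisms = 2
Total image cardinality = 2 + 2 = 4

4


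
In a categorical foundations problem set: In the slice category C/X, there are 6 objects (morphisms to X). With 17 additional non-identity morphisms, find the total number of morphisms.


In the slice category C/X, objects are morphisms to X.
Identity morphisms: 6 (one per object of C/X).
Non-identity morphisms: 17.
Total = 6 + 17 = 23

23


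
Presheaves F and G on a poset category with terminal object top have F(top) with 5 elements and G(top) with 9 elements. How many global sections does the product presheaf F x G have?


Global sections of a presheaf on a poset with terminal top satisfy
Gamma(H) ~ H(top). Presheaves admit pointwise products, so
(F x G)(top) = F(top) x G(top) (Cartesian product).
|Gamma(F x G)| = |F(top)| * |G(top)| = 5 * 9 = 45.

45


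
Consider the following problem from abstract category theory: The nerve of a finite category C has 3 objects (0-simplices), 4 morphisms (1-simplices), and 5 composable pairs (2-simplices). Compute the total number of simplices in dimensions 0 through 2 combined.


The 2-skeleton of the nerve N(C) consists of simplices in dimensions 0, 1, 2:
  |N(C)_0| = 3 (objects)
  |N(C)_1| = 4 (morphisms)
  |N(C)_2| = 5 (composable pairs)
Total = 3 + 4 + 5 = 12

12


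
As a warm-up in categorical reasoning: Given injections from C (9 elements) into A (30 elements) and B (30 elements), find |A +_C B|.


The pushout A +_C B identifies the images of C in A and B.
|A +_C B| = |A| + |B| - |C| (for injections).
= 30 + 30 - 9 = 51

51


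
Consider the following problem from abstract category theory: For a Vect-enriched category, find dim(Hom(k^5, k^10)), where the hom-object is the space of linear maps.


In Vect-enriched categories, Hom(k^n, k^m) is the space of m x n matrices.
dim(Hom(k^5, k^10)) = 10 * 5 = 50

50


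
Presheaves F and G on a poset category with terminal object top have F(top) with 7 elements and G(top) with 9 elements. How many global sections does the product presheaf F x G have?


Global sections of a presheaf on a poset with terminal top satisfy
Gamma(H) ~ H(top). Presheaves admit pointwise products, so
(F x G)(top) = F(top) x G(top) (Cartesian product).
|Gamma(F x G)| = |F(top)| * |G(top)| = 7 * 9 = 63.

63


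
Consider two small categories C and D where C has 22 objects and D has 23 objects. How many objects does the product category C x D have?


The product category C x D has objects that are pairs (c, d).
Number of pairs = |Ob(C)| * |Ob(D)| = 22 * 23 = 506

506


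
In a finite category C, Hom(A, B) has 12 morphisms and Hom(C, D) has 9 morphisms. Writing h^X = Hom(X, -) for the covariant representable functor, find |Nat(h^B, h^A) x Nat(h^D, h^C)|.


By the Yoneda lemma, Nat(h^B, h^A) is isomorphic to Hom(A, B),
so |Nat(h^B, h^A)| = |Hom(A, B)| and |Nat(h^D, h^C)| = |Hom(C, D)|.
|Hom(A, B)| = 12, |Hom(C, D)| = 9.
|Nat(h^B, h^A) x Nat(h^D, h^C)| = 12 * 9 = 108

108


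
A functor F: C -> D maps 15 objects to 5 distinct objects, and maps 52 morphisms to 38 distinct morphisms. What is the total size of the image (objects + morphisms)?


The image of F consists of distinct objects and distinct morphisms.
|Im(F)| on objects = 5
|Im(F)| on morphisms = 38
Total image cardinality = 5 + 38 = 43

43


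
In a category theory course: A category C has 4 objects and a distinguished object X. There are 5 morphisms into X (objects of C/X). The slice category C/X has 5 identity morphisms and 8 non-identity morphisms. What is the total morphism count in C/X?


In the slice category C/X, objects are morphisms to X.
Identity morphisms: 5 (one per object of C/X).
Non-identity morphisms: 8.
Total = 5 + 8 = 13

13


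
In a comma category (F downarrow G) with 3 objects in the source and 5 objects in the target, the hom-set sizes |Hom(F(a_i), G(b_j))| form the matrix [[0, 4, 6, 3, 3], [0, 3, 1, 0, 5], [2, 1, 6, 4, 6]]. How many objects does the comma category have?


Objects of (F downarrow G) are triples (a, b, h: F(a)->G(b)).
The count equals the sum of all entries in the hom-matrix.
sum(row 0) = 16
sum(row 1) = 9
sum(row 2) = 19
Grand total = 44

44


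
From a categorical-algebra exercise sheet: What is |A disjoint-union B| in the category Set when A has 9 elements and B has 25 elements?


In Set, the coproduct A + B is the disjoint union.
|A + B| = |A| + |B| = 9 + 25 = 34

34


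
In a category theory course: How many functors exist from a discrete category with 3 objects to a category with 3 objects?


A functor from a discrete category C to D is determined by
where each object maps. Each of the 3 objects of C can map
to any of the 3 objects of D independently.
Number of functors = 3^3 = 27

27


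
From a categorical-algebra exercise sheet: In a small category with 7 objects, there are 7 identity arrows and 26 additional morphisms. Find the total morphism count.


Each object has an identity morphism, giving 7 identities.
Adding the 26 non-identity morphisms:
Total = 7 + 26 = 33

33


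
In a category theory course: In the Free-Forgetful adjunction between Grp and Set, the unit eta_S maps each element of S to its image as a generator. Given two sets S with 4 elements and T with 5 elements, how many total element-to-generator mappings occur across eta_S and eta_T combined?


The unit eta_X: X -> U(F(X)) of the Free-Forgetful adjunction
maps each element of X to a generator of F(X). For X = S + T (disjoint
union in Set), |S + T| = |S| + |T|.
Total mappings = 4 + 5 = 9.

9


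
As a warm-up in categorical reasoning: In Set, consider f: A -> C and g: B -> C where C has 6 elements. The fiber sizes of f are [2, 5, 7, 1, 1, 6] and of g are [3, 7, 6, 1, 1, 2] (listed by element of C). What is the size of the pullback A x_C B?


The pullback A x_C B consists of pairs (a, b) with f(a) = g(b).
For each element c in C, the fiber product has |f^-1(c)| * |g^-1(c)| elements.
Summing over C: 2 * 3 + 5 * 7 + 7 * 6 + 1 * 1 + 1 * 1 + 6 * 2
= 6 + 35 + 42 + 1 + 1 + 12 = 97

97


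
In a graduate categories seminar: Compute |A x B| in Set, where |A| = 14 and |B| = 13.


In Set, the product A x B is the Cartesian product.
By the universal property, |A x B| = |A| * |B|.
|A x B| = 14 * 13 = 182

182


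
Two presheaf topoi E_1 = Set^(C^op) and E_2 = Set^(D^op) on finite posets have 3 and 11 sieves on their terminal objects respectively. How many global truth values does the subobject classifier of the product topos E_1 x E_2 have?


In a product of presheaf topoi E_1 x E_2, the subobject classifier
is Omega = Omega_1 x Omega_2 (componentwise), so
|Omega(top)| = |Omega_1(top_1)| * |Omega_2(top_2)|.
= 3 * 11 = 33.

33


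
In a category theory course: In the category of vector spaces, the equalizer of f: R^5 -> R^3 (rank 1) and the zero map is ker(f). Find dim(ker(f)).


The equalizer of f and the zero map is ker(f).
By the rank-nullity theorem: dim(ker(f)) = dim(domain) - rank(f).
dim(ker(f)) = 5 - 1 = 4

4


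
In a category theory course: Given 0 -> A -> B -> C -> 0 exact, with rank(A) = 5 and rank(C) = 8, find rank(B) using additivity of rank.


For a short exact sequence 0 -> A -> B -> C -> 0,
rank is additive: rank(B) = rank(A) + rank(C).
rank(B) = 5 + 8 = 13

13


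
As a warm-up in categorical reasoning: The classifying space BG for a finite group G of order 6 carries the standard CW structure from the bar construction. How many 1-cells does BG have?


In the bar-construction CW model of BG, the n-cells are indexed by
n-tuples [g_1|...|g_n] of non-identity elements of G (degenerate
simplices with some g_i = e do not contribute cells), so there are
(|G| - 1)^n n-cells.
For dim = 1 with |G| = 6:
cells = (6 - 1)^1 = 5^1 = 5

5


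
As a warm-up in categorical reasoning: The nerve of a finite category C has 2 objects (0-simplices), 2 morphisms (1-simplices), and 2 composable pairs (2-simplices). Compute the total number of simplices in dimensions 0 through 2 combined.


The 2-skeleton of the nerve N(C) consists of simplices in dimensions 0, 1, 2:
  |N(C)_0| = 2 (objects)
  |N(C)_1| = 2 (morphisms)
  |N(C)_2| = 2 (composable pairs)
Total = 2 + 2 + 2 = 6

6


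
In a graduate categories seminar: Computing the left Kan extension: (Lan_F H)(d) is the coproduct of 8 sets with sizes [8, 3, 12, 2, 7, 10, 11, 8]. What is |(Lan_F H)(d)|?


Pointwise, the left Kan extension (Lan_F H)(d) is the colimit, indexed
by the comma category (F downarrow d), of H composed with the
projection (F downarrow d) -> C. Here that colimit is given
as a coproduct (disjoint union) of sets, so its cardinality is the
sum of the sizes of the summands.
Coproduct of sets with sizes: 8 + 3 + 12 + 2 + 7 + 10 + 11 + 8
= 61

61


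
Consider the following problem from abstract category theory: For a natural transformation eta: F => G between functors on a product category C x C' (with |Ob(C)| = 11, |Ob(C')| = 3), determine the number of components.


A natural transformation eta: F => G assigns one component morphism per
object of the domain category.
The domain is the product category C x C', so
|Ob(C x C')| = |Ob(C)| * |Ob(C')| = 11 * 3 = 33.
Therefore eta has 33 component morphisms.

33


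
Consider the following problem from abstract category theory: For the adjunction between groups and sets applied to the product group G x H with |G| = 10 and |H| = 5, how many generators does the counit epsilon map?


The counit epsilon_K: F(U(K)) -> K of the Free-Forgetful adjunction
maps |K| generators of F(U(K)) into K. For K = G x H (the product group),
|G x H| = |G| * |H|.
Total generators mapped = 10 * 5 = 50.

50


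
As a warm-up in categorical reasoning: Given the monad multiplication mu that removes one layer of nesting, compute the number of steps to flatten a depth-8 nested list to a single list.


Each application of mu: T^2 -> T removes one layer of nesting.
Starting at depth 8 (i.e., T^8(X)), we need to reach T(X).
Number of mu applications = 8 - 1 = 7

7


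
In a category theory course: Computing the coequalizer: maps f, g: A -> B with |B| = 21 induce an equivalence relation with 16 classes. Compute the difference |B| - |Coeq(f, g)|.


The coequalizer Coeq(f, g) = B / ~ has one element per equivalence class.
|B| = 21, |Coeq(f, g)| = 16.
|B| - |Coeq(f, g)| = 21 - 16 = 5.

5


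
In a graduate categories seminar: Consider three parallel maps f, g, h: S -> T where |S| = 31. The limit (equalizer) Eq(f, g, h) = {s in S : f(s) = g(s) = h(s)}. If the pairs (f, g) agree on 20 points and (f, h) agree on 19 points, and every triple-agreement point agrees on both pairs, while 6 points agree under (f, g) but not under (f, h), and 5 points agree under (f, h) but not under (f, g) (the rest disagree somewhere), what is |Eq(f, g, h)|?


Eq(f, g, h) is the triple-agreement set: points in S where all three
maps take the same value. Using inclusion-exclusion on the pairwise data:
Pair (f, g) agrees on 20 points; pair (f, h) on 19 points.
Points agreeing under (f, g) but not (f, h) = 6; under (f, h) but not (f, g) = 5.
Triple-agreement = agreement-in-(f, g) minus points that agree under (f, g) but not (f, h):
|Eq(f, g, h)| = 20 - 6 = 14
(cross-check via (f, h): 19 - 5 = 14.)

14


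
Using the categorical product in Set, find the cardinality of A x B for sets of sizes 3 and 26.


In Set, the product A x B is the Cartesian product.
By the universal property, |A x B| = |A| * |B|.
|A x B| = 3 * 26 = 78

78


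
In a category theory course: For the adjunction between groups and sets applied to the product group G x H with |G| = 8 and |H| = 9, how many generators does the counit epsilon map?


The counit epsilon_K: F(U(K)) -> K of the Free-Forgetful adjunction
maps |K| generators of F(U(K)) into K. For K = G x H (the product group),
|G x H| = |G| * |H|.
Total generators mapped = 8 * 9 = 72.

72


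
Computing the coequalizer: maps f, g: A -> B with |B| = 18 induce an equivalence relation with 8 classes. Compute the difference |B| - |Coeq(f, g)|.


The coequalizer Coeq(f, g) = B / ~ has one element per equivalence class.
|B| = 18, |Coeq(f, g)| = 8.
|B| - |Coeq(f, g)| = 18 - 8 = 10.

10


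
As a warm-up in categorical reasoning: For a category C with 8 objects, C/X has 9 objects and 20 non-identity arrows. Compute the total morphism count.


In the slice category C/X, objects are morphisms to X.
Identity morphisms: 9 (one per object of C/X).
Non-identity morphisms: 20.
Total = 9 + 20 = 29

29


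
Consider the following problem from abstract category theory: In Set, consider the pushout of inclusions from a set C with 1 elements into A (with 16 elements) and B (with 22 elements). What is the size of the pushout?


The pushout A +_C B identifies the images of C in A and B.
|A +_C B| = |A| + |B| - |C| (for injections).
= 16 + 22 - 1 = 37

37


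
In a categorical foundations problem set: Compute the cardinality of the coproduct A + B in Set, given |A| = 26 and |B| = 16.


In Set, the coproduct A + B is the disjoint union.
|A + B| = |A| + |B| = 26 + 16 = 42

42


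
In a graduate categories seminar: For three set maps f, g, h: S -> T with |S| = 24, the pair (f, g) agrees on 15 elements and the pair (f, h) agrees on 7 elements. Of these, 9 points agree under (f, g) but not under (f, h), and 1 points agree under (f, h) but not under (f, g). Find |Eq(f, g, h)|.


Eq(f, g, h) is the triple-agreement set: points in S where all three
maps take the same value. Using inclusion-exclusion on the pairwise data:
Pair (f, g) agrees on 15 points; pair (f, h) on 7 points.
Points agreeing under (f, g) but not (f, h) = 9; under (f, h) but not (f, g) = 1.
Triple-agreement = agreement-in-(f, g) minus points that agree under (f, g) but not (f, h):
|Eq(f, g, h)| = 15 - 9 = 6
(cross-check via (f, h): 7 - 1 = 6.)

6


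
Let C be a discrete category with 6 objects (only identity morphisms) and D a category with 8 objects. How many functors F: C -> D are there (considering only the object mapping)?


A functor from a discrete category C to D is determined by
where each object maps. Each of the 6 objects of C can map
to any of the 8 objects of D independently.
Number of functors = 8^6 = 262144

262144


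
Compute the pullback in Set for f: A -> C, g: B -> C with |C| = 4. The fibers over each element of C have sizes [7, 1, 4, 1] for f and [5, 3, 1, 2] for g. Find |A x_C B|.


The pullback A x_C B consists of pairs (a, b) with f(a) = g(b).
For each element c in C, the fiber product has |f^-1(c)| * |g^-1(c)| elements.
Summing over C: 7 * 5 + 1 * 3 + 4 * 1 + 1 * 2
= 35 + 3 + 4 + 2 = 44

44


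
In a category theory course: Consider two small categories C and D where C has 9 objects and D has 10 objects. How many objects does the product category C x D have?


The product category C x D has objects that are pairs (c, d).
Number of pairs = |Ob(C)| * |Ob(D)| = 9 * 10 = 90

90


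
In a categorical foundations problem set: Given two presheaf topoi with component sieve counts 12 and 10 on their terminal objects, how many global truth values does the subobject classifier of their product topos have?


In a product of presheaf topoi E_1 x E_2, the subobject classifier
is Omega = Omega_1 x Omega_2 (componentwise), so
|Omega(top)| = |Omega_1(top_1)| * |Omega_2(top_2)|.
= 12 * 10 = 120.

120


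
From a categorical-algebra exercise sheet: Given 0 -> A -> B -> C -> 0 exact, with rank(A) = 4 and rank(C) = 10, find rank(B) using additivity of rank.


For a short exact sequence 0 -> A -> B -> C -> 0,
rank is additive: rank(B) = rank(A) + rank(C).
rank(B) = 4 + 10 = 14

14


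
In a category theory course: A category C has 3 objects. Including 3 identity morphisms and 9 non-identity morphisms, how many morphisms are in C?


Each object has an identity morphism, giving 3 identities.
Adding the 9 non-identity morphisms:
Total = 3 + 9 = 12

12


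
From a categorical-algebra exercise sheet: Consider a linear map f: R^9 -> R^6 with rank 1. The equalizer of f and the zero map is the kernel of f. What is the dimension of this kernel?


The equalizer of f and the zero map is ker(f).
By the rank-nullity theorem: dim(ker(f)) = dim(domain) - rank(f).
dim(ker(f)) = 9 - 1 = 8

8


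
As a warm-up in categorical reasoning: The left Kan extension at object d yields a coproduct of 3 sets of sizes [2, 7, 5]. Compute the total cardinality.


Pointwise, the left Kan extension (Lan_F H)(d) is the colimit, indexed
by the comma category (F downarrow d), of H composed with the
projection (F downarrow d) -> C. Here that colimit is given
as a coproduct (disjoint union) of sets, so its cardinality is the
sum of the sizes of the summands.
Coproduct of sets with sizes: 2 + 7 + 5
= 14

14


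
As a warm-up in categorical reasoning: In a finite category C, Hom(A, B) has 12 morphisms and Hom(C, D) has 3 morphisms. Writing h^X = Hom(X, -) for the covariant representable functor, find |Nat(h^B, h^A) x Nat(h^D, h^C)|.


By the Yoneda lemma, Nat(h^B, h^A) is isomorphic to Hom(A, B),
so |Nat(h^B, h^A)| = |Hom(A, B)| and |Nat(h^D, h^C)| = |Hom(C, D)|.
|Hom(A, B)| = 12, |Hom(C, D)| = 3.
|Nat(h^B, h^A) x Nat(h^D, h^C)| = 12 * 3 = 36

36


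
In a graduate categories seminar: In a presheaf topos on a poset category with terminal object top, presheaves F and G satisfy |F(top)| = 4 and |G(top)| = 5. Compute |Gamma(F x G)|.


Global sections of a presheaf on a poset with terminal top satisfy
Gamma(H) ~ H(top). Presheaves admit pointwise products, so
(F x G)(top) = F(top) x G(top) (Cartesian product).
|Gamma(F x G)| = |F(top)| * |G(top)| = 4 * 5 = 20.

20


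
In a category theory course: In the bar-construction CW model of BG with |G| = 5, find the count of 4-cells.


In the bar-construction CW model of BG, the n-cells are indexed by
n-tuples [g_1|...|g_n] of non-identity elements of G (degenerate
simplices with some g_i = e do not contribute cells), so there are
(|G| - 1)^n n-cells.
For dim = 4 with |G| = 5:
cells = (5 - 1)^4 = 4^4 = 256

256


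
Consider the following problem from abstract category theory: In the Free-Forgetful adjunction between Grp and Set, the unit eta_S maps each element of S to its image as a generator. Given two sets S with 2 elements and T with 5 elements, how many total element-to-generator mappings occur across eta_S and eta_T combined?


The unit eta_X: X -> U(F(X)) of the Free-Forgetful adjunction
maps each element of X to a generator of F(X). For X = S + T (disjoint
union in Set), |S + T| = |S| + |T|.
Total mappings = 2 + 5 = 7.

7


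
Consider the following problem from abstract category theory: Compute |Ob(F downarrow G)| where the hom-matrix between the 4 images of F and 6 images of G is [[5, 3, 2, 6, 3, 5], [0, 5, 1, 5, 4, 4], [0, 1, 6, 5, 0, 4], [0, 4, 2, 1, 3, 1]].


Objects of (F downarrow G) are triples (a, b, h: F(a)->G(b)).
The count equals the sum of all entries in the hom-matrix.
sum(row 0) = 24
sum(row 1) = 19
sum(row 2) = 16
sum(row 3) = 11
Grand total = 70

70


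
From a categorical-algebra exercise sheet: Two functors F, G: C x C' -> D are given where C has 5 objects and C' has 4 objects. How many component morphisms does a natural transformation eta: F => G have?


A natural transformation eta: F => G assigns one component morphism per
object of the domain category.
The domain is the product category C x C', so
|Ob(C x C')| = |Ob(C)| * |Ob(C')| = 5 * 4 = 20.
Therefore eta has 20 component morphisms.

20


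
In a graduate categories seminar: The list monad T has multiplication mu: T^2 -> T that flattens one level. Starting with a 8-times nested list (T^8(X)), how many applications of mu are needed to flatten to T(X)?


Each application of mu: T^2 -> T removes one layer of nesting.
Starting at depth 8 (i.e., T^8(X)), we need to reach T(X).
Number of mu applications = 8 - 1 = 7

7


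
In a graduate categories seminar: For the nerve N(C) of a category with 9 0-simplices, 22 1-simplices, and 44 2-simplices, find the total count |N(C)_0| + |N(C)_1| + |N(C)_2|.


The 2-skeleton of the nerve N(C) consists of simplices in dimensions 0, 1, 2:
  |N(C)_0| = 9 (objects)
  |N(C)_1| = 22 (morphisms)
  |N(C)_2| = 44 (composable pairs)
Total = 9 + 22 + 44 = 75

75


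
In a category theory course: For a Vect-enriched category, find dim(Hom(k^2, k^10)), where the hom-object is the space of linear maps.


In Vect-enriched categories, Hom(k^n, k^m) is the space of m x n matrices.
dim(Hom(k^2, k^10)) = 10 * 2 = 20

20


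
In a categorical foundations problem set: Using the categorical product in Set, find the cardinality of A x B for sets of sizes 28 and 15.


In Set, the product A x B is the Cartesian product.
By the universal property, |A x B| = |A| * |B|.
|A x B| = 28 * 15 = 420

420


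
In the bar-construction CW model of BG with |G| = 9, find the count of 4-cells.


In the bar-construction CW model of BG, the n-cells are indexed by
n-tuples [g_1|...|g_n] of non-identity elements of G (degenerate
simplices with some g_i = e do not contribute cells), so there are
(|G| - 1)^n n-cells.
For dim = 4 with |G| = 9:
cells = (9 - 1)^4 = 8^4 = 4096

4096


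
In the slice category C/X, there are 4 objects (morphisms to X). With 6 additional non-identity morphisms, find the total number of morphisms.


In the slice category C/X, objects are morphisms to X.
Identity morphisms: 4 (one per object of C/X).
Non-identity morphisms: 6.
Total = 4 + 6 = 10

10


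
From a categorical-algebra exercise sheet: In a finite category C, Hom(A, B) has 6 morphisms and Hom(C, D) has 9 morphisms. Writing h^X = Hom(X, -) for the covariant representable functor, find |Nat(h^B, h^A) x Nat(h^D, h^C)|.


By the Yoneda lemma, Nat(h^B, h^A) is isomorphic to Hom(A, B),
so |Nat(h^B, h^A)| = |Hom(A, B)| and |Nat(h^D, h^C)| = |Hom(C, D)|.
|Hom(A, B)| = 6, |Hom(C, D)| = 9.
|Nat(h^B, h^A) x Nat(h^D, h^C)| = 6 * 9 = 54

54


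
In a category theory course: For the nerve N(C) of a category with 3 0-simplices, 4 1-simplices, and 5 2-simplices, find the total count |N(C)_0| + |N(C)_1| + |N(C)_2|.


The 2-skeleton of the nerve N(C) consists of simplices in dimensions 0, 1, 2:
  |N(C)_0| = 3 (objects)
  |N(C)_1| = 4 (morphisms)
  |N(C)_2| = 5 (composable pairs)
Total = 3 + 4 + 5 = 12

12


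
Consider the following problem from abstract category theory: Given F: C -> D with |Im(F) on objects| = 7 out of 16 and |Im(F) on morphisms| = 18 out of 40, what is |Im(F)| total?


The image of F consists of distinct objects and distinct morphisms.
|Im(F)| on objects = 7
|Im(F)| on morphisms = 18
Total image cardinality = 7 + 18 = 25

25


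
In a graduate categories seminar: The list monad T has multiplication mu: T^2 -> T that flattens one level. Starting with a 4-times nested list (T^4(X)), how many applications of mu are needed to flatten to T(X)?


Each application of mu: T^2 -> T removes one layer of nesting.
Starting at depth 4 (i.e., T^4(X)), we need to reach T(X).
Number of mu applications = 4 - 1 = 3

3


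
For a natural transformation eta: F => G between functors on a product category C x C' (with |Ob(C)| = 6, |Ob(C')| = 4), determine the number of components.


A natural transformation eta: F => G assigns one component morphism per
object of the domain category.
The domain is the product category C x C', so
|Ob(C x C')| = |Ob(C)| * |Ob(C')| = 6 * 4 = 24.
Therefore eta has 24 component morphisms.

24


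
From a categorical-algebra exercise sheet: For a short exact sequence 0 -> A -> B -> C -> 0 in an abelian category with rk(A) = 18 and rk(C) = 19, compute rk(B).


For a short exact sequence 0 -> A -> B -> C -> 0,
rank is additive: rank(B) = rank(A) + rank(C).
rank(B) = 18 + 19 = 37

37


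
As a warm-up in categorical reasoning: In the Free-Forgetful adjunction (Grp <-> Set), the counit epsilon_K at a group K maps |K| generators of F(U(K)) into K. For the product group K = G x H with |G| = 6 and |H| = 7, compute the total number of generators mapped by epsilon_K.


The counit epsilon_K: F(U(K)) -> K of the Free-Forgetful adjunction
maps |K| generators of F(U(K)) into K. For K = G x H (the product group),
|G x H| = |G| * |H|.
Total generators mapped = 6 * 7 = 42.

42


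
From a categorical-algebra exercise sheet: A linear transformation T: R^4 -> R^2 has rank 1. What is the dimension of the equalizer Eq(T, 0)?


The equalizer of f and the zero map is ker(f).
By the rank-nullity theorem: dim(ker(f)) = dim(domain) - rank(f).
dim(ker(f)) = 4 - 1 = 3

3


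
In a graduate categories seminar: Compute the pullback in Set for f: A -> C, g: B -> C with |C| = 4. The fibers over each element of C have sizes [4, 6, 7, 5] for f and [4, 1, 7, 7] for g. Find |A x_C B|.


The pullback A x_C B consists of pairs (a, b) with f(a) = g(b).
For each element c in C, the fiber product has |f^-1(c)| * |g^-1(c)| elements.
Summing over C: 4 * 4 + 6 * 1 + 7 * 7 + 5 * 7
= 16 + 6 + 49 + 35 = 106

106


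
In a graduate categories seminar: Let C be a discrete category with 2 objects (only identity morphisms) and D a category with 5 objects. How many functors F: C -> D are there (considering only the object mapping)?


A functor from a discrete category C to D is determined by
where each object maps. Each of the 2 objects of C can map
to any of the 5 objects of D independently.
Number of functors = 5^2 = 25

25


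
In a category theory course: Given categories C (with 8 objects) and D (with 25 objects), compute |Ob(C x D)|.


The product category C x D has objects that are pairs (c, d).
Number of pairs = |Ob(C)| * |Ob(D)| = 8 * 25 = 200

200


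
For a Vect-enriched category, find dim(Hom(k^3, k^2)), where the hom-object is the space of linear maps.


In Vect-enriched categories, Hom(k^n, k^m) is the space of m x n matrices.
dim(Hom(k^3, k^2)) = 2 * 3 = 6

6


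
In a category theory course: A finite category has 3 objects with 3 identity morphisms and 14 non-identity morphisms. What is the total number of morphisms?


Each object has an identity morphism, giving 3 identities.
Adding the 14 non-identity morphisms:
Total = 3 + 14 = 17

17


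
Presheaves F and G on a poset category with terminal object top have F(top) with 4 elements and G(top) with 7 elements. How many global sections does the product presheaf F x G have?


Global sections of a presheaf on a poset with terminal top satisfy
Gamma(H) ~ H(top). Presheaves admit pointwise products, so
(F x G)(top) = F(top) x G(top) (Cartesian product).
|Gamma(F x G)| = |F(top)| * |G(top)| = 4 * 7 = 28.

28


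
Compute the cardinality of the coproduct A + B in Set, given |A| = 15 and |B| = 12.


In Set, the coproduct A + B is the disjoint union.
|A + B| = |A| + |B| = 15 + 12 = 27

27


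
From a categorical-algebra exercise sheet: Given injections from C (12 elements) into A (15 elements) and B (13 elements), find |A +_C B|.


The pushout A +_C B identifies the images of C in A and B.
|A +_C B| = |A| + |B| - |C| (for injections).
= 15 + 13 - 12 = 16

16


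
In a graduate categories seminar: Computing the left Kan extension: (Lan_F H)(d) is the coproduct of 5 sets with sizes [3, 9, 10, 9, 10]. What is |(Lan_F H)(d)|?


Pointwise, the left Kan extension (Lan_F H)(d) is the colimit, indexed
by the comma category (F downarrow d), of H composed with the
projection (F downarrow d) -> C. Here that colimit is given
as a coproduct (disjoint union) of sets, so its cardinality is the
sum of the sizes of the summands.
Coproduct of sets with sizes: 3 + 9 + 10 + 9 + 10
= 41

41


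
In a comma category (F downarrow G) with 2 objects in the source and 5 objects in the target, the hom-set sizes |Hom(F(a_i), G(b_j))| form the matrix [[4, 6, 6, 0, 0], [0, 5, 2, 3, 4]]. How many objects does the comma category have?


Objects of (F downarrow G) are triples (a, b, h: F(a)->G(b)).
The count equals the sum of all entries in the hom-matrix.
sum(row 0) = 16
sum(row 1) = 14
Grand total = 30

30


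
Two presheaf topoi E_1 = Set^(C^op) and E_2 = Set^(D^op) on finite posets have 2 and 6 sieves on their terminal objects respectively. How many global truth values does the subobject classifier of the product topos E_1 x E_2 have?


In a product of presheaf topoi E_1 x E_2, the subobject classifier
is Omega = Omega_1 x Omega_2 (componentwise), so
|Omega(top)| = |Omega_1(top_1)| * |Omega_2(top_2)|.
= 2 * 6 = 12.

12


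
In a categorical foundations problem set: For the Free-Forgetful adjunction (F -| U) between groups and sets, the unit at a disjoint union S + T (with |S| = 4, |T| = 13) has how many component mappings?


The unit eta_X: X -> U(F(X)) of the Free-Forgetful adjunction
maps each element of X to a generator of F(X). For X = S + T (disjoint
union in Set), |S + T| = |S| + |T|.
Total mappings = 4 + 13 = 17.

17


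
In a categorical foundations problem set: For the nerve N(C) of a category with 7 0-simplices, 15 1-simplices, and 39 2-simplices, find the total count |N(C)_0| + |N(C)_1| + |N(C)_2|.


The 2-skeleton of the nerve N(C) consists of simplices in dimensions 0, 1, 2:
  |N(C)_0| = 7 (objects)
  |N(C)_1| = 15 (morphisms)
  |N(C)_2| = 39 (composable pairs)
Total = 7 + 15 + 39 = 61

61


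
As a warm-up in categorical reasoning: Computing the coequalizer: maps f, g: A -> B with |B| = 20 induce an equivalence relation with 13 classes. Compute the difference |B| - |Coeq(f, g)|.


The coequalizer Coeq(f, g) = B / ~ has one element per equivalence class.
|B| = 20, |Coeq(f, g)| = 13.
|B| - |Coeq(f, g)| = 20 - 13 = 7.

7


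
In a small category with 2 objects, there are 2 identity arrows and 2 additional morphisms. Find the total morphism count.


Each object has an identity morphism, giving 2 identities.
Adding the 2 non-identity morphisms:
Total = 2 + 2 = 4

4


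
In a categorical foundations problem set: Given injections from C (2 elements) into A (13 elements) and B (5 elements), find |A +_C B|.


The pushout A +_C B identifies the images of C in A and B.
|A +_C B| = |A| + |B| - |C| (for injections).
= 13 + 5 - 2 = 16

16


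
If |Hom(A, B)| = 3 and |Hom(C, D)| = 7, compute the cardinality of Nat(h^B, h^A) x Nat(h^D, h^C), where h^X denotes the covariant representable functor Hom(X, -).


By the Yoneda lemma, Nat(h^B, h^A) is isomorphic to Hom(A, B),
so |Nat(h^B, h^A)| = |Hom(A, B)| and |Nat(h^D, h^C)| = |Hom(C, D)|.
|Hom(A, B)| = 3, |Hom(C, D)| = 7.
|Nat(h^B, h^A) x Nat(h^D, h^C)| = 3 * 7 = 21

21


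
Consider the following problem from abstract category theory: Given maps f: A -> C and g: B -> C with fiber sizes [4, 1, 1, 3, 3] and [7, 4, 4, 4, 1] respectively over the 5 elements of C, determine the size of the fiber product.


The pullback A x_C B consists of pairs (a, b) with f(a) = g(b).
For each element c in C, the fiber product has |f^-1(c)| * |g^-1(c)| elements.
Summing over C: 4 * 7 + 1 * 4 + 1 * 4 + 3 * 4 + 3 * 1
= 28 + 4 + 4 + 12 + 3 = 51

51


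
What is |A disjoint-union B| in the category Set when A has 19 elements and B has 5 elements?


In Set, the coproduct A + B is the disjoint union.
|A + B| = |A| + |B| = 19 + 5 = 24

24


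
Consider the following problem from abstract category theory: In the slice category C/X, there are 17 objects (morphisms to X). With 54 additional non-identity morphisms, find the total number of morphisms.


In the slice category C/X, objects are morphisms to X.
Identity morphisms: 17 (one per object of C/X).
Non-identity morphisms: 54.
Total = 17 + 54 = 71

71


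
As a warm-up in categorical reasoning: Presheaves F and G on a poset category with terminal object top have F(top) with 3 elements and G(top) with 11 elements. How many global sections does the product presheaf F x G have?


Global sections of a presheaf on a poset with terminal top satisfy
Gamma(H) ~ H(top). Presheaves admit pointwise products, so
(F x G)(top) = F(top) x G(top) (Cartesian product).
|Gamma(F x G)| = |F(top)| * |G(top)| = 3 * 11 = 33.

33


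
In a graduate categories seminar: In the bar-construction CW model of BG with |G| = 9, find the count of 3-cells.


In the bar-construction CW model of BG, the n-cells are indexed by
n-tuples [g_1|...|g_n] of non-identity elements of G (degenerate
simplices with some g_i = e do not contribute cells), so there are
(|G| - 1)^n n-cells.
For dim = 3 with |G| = 9:
cells = (9 - 1)^3 = 8^3 = 512

512


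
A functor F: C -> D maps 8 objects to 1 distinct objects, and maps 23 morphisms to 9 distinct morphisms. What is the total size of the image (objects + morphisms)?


The image of F consists of distinct objects and distinct morphisms.
|Im(F)| on objects = 1
|Im(F)| on morphisms = 9
Total image cardinality = 1 + 9 = 10

10


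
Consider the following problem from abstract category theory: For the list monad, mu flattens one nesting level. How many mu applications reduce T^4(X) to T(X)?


Each application of mu: T^2 -> T removes one layer of nesting.
Starting at depth 4 (i.e., T^4(X)), we need to reach T(X).
Number of mu applications = 4 - 1 = 3

3


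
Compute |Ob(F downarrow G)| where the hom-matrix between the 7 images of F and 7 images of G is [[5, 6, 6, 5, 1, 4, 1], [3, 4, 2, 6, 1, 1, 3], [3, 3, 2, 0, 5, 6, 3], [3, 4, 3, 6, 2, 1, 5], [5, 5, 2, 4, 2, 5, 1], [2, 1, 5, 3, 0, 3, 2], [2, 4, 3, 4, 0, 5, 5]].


Objects of (F downarrow G) are triples (a, b, h: F(a)->G(b)).
The count equals the sum of all entries in the hom-matrix.
sum(row 0) = 28
sum(row 1) = 20
sum(row 2) = 22
sum(row 3) = 24
sum(row 4) = 24
sum(row 5) = 16
sum(row 6) = 23
Grand total = 157

157


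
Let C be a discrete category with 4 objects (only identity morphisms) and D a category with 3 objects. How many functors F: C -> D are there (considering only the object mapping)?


A functor from a discrete category C to D is determined by
where each object maps. Each of the 4 objects of C can map
to any of the 3 objects of D independently.
Number of functors = 3^4 = 81

81


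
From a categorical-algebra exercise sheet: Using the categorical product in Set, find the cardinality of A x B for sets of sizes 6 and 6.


In Set, the product A x B is the Cartesian product.
By the universal property, |A x B| = |A| * |B|.
|A x B| = 6 * 6 = 36

36


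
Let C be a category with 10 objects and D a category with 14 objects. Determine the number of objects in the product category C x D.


The product category C x D has objects that are pairs (c, d).
Number of pairs = |Ob(C)| * |Ob(D)| = 10 * 14 = 140

140


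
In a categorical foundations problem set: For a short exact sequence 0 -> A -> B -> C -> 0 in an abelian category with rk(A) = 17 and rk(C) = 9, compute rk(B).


For a short exact sequence 0 -> A -> B -> C -> 0,
rank is additive: rank(B) = rank(A) + rank(C).
rank(B) = 17 + 9 = 26

26


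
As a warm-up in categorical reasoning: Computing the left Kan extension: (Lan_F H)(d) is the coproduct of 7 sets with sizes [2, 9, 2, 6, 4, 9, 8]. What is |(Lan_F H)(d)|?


Pointwise, the left Kan extension (Lan_F H)(d) is the colimit, indexed
by the comma category (F downarrow d), of H composed with the
projection (F downarrow d) -> C. Here that colimit is given
as a coproduct (disjoint union) of sets, so its cardinality is the
sum of the sizes of the summands.
Coproduct of sets with sizes: 2 + 9 + 2 + 6 + 4 + 9 + 8
= 40

40


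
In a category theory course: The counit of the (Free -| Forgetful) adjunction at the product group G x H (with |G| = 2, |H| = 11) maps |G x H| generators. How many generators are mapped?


The counit epsilon_K: F(U(K)) -> K of the Free-Forgetful adjunction
maps |K| generators of F(U(K)) into K. For K = G x H (the product group),
|G x H| = |G| * |H|.
Total generators mapped = 2 * 11 = 22.

22


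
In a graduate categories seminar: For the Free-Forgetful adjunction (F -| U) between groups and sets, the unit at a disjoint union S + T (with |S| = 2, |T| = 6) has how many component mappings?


The unit eta_X: X -> U(F(X)) of the Free-Forgetful adjunction
maps each element of X to a generator of F(X). For X = S + T (disjoint
union in Set), |S + T| = |S| + |T|.
Total mappings = 2 + 6 = 8.

8


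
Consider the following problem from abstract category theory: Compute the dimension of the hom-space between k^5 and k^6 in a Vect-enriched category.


In Vect-enriched categories, Hom(k^n, k^m) is the space of m x n matrices.
dim(Hom(k^5, k^6)) = 6 * 5 = 30

30
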